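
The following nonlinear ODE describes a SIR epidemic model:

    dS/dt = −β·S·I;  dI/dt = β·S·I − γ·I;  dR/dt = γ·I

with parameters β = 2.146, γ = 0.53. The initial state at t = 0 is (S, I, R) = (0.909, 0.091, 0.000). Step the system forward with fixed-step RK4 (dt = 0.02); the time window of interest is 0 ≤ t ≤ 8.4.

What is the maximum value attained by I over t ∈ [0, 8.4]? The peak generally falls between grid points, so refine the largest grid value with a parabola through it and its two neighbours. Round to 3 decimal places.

t=0.000: state=(0.909, 0.091, 0.000)
step 1 (dt=0.02): k1=(-0.178, 0.129, 0.048), k2=(-0.180, 0.131, 0.049), k3=(-0.180, 0.131, 0.049), k4=(-0.182, 0.132, 0.050); state += dt/6·(k1+2k2+2k3+k4)
t=0.020: state=(0.905, 0.094, 0.001)
t=0.040: state=(0.902, 0.096, 0.002)
t=0.060: state=(0.898, 0.099, 0.003)
continuing one RK4 step at a time; state shown every 25 steps (Δt=0.5):
t=0.500: state=(0.791, 0.175, 0.034)
t=1.000: state=(0.618, 0.287, 0.095)
t=1.500: state=(0.430, 0.385, 0.185)
t=2.000: state=(0.276, 0.430, 0.294)
t=2.500: state=(0.174, 0.418, 0.408)
t=3.000: state=(0.114, 0.373, 0.513)
t=3.500: state=(0.079, 0.317, 0.605)
t=4.000: state=(0.058, 0.261, 0.681)
t=4.500: state=(0.045, 0.212, 0.744)
t=5.000: state=(0.037, 0.170, 0.794)
t=5.500: state=(0.031, 0.135, 0.834)
t=6.000: state=(0.027, 0.107, 0.866)
t=6.500: state=(0.025, 0.084, 0.891)
t=7.000: state=(0.023, 0.066, 0.911)
t=7.500: state=(0.021, 0.052, 0.927)
t=8.000: state=(0.020, 0.041, 0.939)
t=8.400: state=(0.020, 0.034, 0.947)
largest grid value and its neighbours: I(2.100)=0.43117, I(2.120)=0.43121, I(2.140)=0.43116
parabola through these three points peaks at t≈2.120 with I≈0.43121

max I = 0.431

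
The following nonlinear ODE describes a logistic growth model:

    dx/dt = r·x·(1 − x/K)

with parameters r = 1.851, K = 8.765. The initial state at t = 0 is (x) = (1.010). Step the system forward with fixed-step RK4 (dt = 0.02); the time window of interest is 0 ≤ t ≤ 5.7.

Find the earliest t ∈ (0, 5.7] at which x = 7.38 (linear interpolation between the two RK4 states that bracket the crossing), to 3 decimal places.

t = 2.005

t=0.000: state=(1.010)
step 1 (dt=0.02): k1=(1.654), k2=(1.678), k3=(1.678), k4=(1.702); state += dt/6·(k1+2k2+2k3+k4)
t=0.020: state=(1.044)
t=0.040: state=(1.078)
t=0.060: state=(1.114)
continuing one RK4 step at a time; state shown every 10 steps (Δt=0.2):
t=0.200: state=(1.391)
t=0.400: state=(1.880)
t=0.600: state=(2.484)
t=0.800: state=(3.191)
t=1.000: state=(3.973)
t=1.200: state=(4.782)
t=1.400: state=(5.564)
t=1.600: state=(6.273)
t=1.800: state=(6.878)
t=2.000: state=(7.369)
next step: t=2.020: state=(7.412) — x has crossed 7.38
linear interpolation between t=2.000 (7.36893) and t=2.020 (7.41184) → t≈2.005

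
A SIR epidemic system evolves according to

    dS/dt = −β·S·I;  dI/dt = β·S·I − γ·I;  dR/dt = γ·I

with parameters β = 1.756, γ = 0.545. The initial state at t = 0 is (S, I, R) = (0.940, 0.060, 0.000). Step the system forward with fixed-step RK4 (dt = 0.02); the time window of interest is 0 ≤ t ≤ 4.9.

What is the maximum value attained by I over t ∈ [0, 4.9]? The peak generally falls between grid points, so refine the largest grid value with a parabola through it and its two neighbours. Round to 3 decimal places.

max I = 0.346

t=0.000: state=(0.940, 0.060, 0.000)
step 1 (dt=0.02): k1=(-0.099, 0.066, 0.033), k2=(-0.100, 0.067, 0.033), k3=(-0.100, 0.067, 0.033), k4=(-0.101, 0.068, 0.033); state += dt/6·(k1+2k2+2k3+k4)
t=0.020: state=(0.938, 0.061, 0.001)
t=0.040: state=(0.936, 0.063, 0.001)
t=0.060: state=(0.934, 0.064, 0.002)
continuing one RK4 step at a time; state shown every 10 steps (Δt=0.2):
t=0.200: state=(0.918, 0.075, 0.007)
t=0.400: state=(0.892, 0.092, 0.016)
t=0.600: state=(0.860, 0.112, 0.027)
t=0.800: state=(0.824, 0.135, 0.041)
t=1.000: state=(0.782, 0.161, 0.057)
t=1.200: state=(0.736, 0.188, 0.076)
t=1.400: state=(0.685, 0.217, 0.098)
t=1.600: state=(0.632, 0.245, 0.123)
t=1.800: state=(0.577, 0.271, 0.151)
t=2.000: state=(0.522, 0.295, 0.182)
t=2.200: state=(0.469, 0.315, 0.216)
t=2.400: state=(0.419, 0.330, 0.251)
t=2.600: state=(0.372, 0.340, 0.287)
t=2.800: state=(0.330, 0.345, 0.325)
t=3.000: state=(0.292, 0.345, 0.362)
t=3.200: state=(0.259, 0.341, 0.400)
t=3.400: state=(0.230, 0.333, 0.437)
t=3.600: state=(0.205, 0.322, 0.472)
t=3.800: state=(0.184, 0.310, 0.507)
t=4.000: state=(0.165, 0.295, 0.540)
t=4.200: state=(0.149, 0.280, 0.571)
t=4.400: state=(0.136, 0.264, 0.601)
t=4.600: state=(0.124, 0.247, 0.629)
t=4.800: state=(0.114, 0.231, 0.655)
t=4.900: state=(0.110, 0.223, 0.667)
largest grid value and its neighbours: I(2.880)=0.34568, I(2.900)=0.34571, I(2.920)=0.34569
parabola through these three points peaks at t≈2.902 with I≈0.34571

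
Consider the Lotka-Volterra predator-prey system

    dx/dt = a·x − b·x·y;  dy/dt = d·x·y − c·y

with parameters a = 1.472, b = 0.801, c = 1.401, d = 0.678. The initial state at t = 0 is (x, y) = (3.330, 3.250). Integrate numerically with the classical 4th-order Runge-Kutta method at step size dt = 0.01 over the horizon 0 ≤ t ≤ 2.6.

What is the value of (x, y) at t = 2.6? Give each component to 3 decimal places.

(x, y) = (1.394, 0.808)

t=0.000: state=(3.330, 3.250)
step 1 (dt=0.01): k1=(-3.767, 2.784), k2=(-3.783, 2.755), k3=(-3.782, 2.754), k4=(-3.797, 2.724); state += dt/6·(k1+2k2+2k3+k4)
t=0.010: state=(3.292, 3.278)
t=0.020: state=(3.254, 3.304)
t=0.030: state=(3.216, 3.331)
continuing one RK4 step at a time; state shown every 10 steps (Δt=0.1):
t=0.100: state=(2.943, 3.495)
t=0.200: state=(2.559, 3.661)
t=0.300: state=(2.203, 3.739)
t=0.400: state=(1.891, 3.733)
t=0.500: state=(1.629, 3.655)
t=0.600: state=(1.416, 3.522)
t=0.700: state=(1.245, 3.350)
t=0.800: state=(1.112, 3.154)
t=0.900: state=(1.009, 2.945)
t=1.000: state=(0.931, 2.734)
t=1.100: state=(0.874, 2.526)
t=1.200: state=(0.834, 2.327)
t=1.300: state=(0.808, 2.138)
t=1.400: state=(0.794, 1.962)
t=1.500: state=(0.792, 1.800)
t=1.600: state=(0.799, 1.651)
t=1.700: state=(0.815, 1.516)
t=1.800: state=(0.841, 1.394)
t=1.900: state=(0.875, 1.284)
t=2.000: state=(0.919, 1.186)
t=2.100: state=(0.971, 1.099)
t=2.200: state=(1.034, 1.023)
t=2.300: state=(1.106, 0.956)
t=2.400: state=(1.190, 0.898)
t=2.500: state=(1.286, 0.849)
t=2.600: state=(1.394, 0.808)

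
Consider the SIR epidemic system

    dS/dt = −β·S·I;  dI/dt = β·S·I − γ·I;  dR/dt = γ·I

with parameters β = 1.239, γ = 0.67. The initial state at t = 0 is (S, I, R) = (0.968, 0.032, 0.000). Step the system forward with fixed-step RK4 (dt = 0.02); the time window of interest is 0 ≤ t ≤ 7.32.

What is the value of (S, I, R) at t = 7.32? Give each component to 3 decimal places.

(S, I, R) = (0.370, 0.110, 0.520)

t=0.000: state=(0.968, 0.032, 0.000)
step 1 (dt=0.02): k1=(-0.038, 0.017, 0.021), k2=(-0.039, 0.017, 0.022), k3=(-0.039, 0.017, 0.022), k4=(-0.039, 0.017, 0.022); state += dt/6·(k1+2k2+2k3+k4)
t=0.020: state=(0.967, 0.032, 0.000)
t=0.040: state=(0.966, 0.033, 0.001)
t=0.060: state=(0.966, 0.033, 0.001)
continuing one RK4 step at a time; state shown every 25 steps (Δt=0.5):
t=0.500: state=(0.946, 0.041, 0.012)
t=1.000: state=(0.919, 0.053, 0.028)
t=1.500: state=(0.886, 0.066, 0.048)
t=2.000: state=(0.847, 0.081, 0.072)
t=2.500: state=(0.801, 0.096, 0.102)
t=3.000: state=(0.751, 0.112, 0.137)
t=3.500: state=(0.698, 0.125, 0.177)
t=4.000: state=(0.644, 0.136, 0.221)
t=4.500: state=(0.591, 0.142, 0.267)
t=5.000: state=(0.540, 0.144, 0.315)
t=5.500: state=(0.494, 0.142, 0.363)
t=6.000: state=(0.453, 0.136, 0.410)
t=6.500: state=(0.418, 0.128, 0.455)
t=7.000: state=(0.387, 0.117, 0.496)
t=7.320: state=(0.370, 0.110, 0.520)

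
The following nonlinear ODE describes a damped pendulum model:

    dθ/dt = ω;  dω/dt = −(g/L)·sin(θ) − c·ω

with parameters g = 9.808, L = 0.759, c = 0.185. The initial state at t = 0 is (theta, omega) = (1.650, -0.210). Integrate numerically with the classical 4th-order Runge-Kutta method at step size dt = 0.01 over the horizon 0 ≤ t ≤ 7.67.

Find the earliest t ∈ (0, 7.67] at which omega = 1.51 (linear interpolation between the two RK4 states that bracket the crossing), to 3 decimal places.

t=0.000: state=(1.650, -0.210)
step 1 (dt=0.01): k1=(-0.210, -12.843), k2=(-0.274, -12.832), k3=(-0.274, -12.832), k4=(-0.338, -12.822); state += dt/6·(k1+2k2+2k3+k4)
t=0.010: state=(1.647, -0.338)
t=0.020: state=(1.643, -0.466)
t=0.030: state=(1.638, -0.594)
continuing one RK4 step at a time; state shown every 25 steps (Δt=0.25):
t=0.250: state=(1.203, -3.319)
t=0.500: state=(0.096, -5.060)
t=0.750: state=(-1.023, -3.386)
t=1.000: state=(-1.477, -0.203)
t=1.130: state=(-1.395, 1.450)
next step: t=1.140: state=(-1.380, 1.574) — omega has crossed 1.51
linear interpolation between t=1.130 (1.44984) and t=1.140 (1.57410) → t≈1.135

t = 1.135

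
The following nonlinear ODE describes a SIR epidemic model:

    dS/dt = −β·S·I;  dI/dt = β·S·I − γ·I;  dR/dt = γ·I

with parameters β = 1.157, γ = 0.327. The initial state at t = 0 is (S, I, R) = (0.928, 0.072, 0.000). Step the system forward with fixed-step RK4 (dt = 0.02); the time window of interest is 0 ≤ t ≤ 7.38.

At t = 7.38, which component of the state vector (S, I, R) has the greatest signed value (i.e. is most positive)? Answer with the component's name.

largest component: R

t=0.000: state=(0.928, 0.072, 0.000)
step 1 (dt=0.02): k1=(-0.077, 0.054, 0.024), k2=(-0.078, 0.054, 0.024), k3=(-0.078, 0.054, 0.024), k4=(-0.078, 0.054, 0.024); state += dt/6·(k1+2k2+2k3+k4)
t=0.020: state=(0.926, 0.073, 0.000)
t=0.040: state=(0.925, 0.074, 0.001)
t=0.060: state=(0.923, 0.075, 0.001)
continuing one RK4 step at a time; state shown every 25 steps (Δt=0.5):
t=0.500: state=(0.883, 0.103, 0.014)
t=1.000: state=(0.822, 0.144, 0.034)
t=1.500: state=(0.746, 0.192, 0.062)
t=2.000: state=(0.658, 0.245, 0.097)
t=2.500: state=(0.562, 0.296, 0.142)
t=3.000: state=(0.468, 0.339, 0.194)
t=3.500: state=(0.381, 0.367, 0.252)
t=4.000: state=(0.307, 0.380, 0.313)
t=4.500: state=(0.246, 0.379, 0.375)
t=5.000: state=(0.198, 0.366, 0.436)
t=5.500: state=(0.161, 0.344, 0.494)
t=6.000: state=(0.133, 0.318, 0.549)
t=6.500: state=(0.112, 0.290, 0.598)
t=7.000: state=(0.095, 0.261, 0.643)
t=7.380: state=(0.085, 0.240, 0.675)
compare at T: S=0.085, I=0.240, R=0.675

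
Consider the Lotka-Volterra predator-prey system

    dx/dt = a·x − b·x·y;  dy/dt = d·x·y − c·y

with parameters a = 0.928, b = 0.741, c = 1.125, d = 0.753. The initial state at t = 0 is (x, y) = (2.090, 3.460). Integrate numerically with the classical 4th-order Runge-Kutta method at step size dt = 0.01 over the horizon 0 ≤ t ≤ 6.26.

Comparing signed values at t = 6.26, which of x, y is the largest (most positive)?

t=0.000: state=(2.090, 3.460)
step 1 (dt=0.01): k1=(-3.419, 1.553), k2=(-3.403, 1.512), k3=(-3.403, 1.512), k4=(-3.386, 1.470); state += dt/6·(k1+2k2+2k3+k4)
t=0.010: state=(2.056, 3.475)
t=0.020: state=(2.022, 3.489)
t=0.030: state=(1.989, 3.503)
continuing one RK4 step at a time; state shown every 25 steps (Δt=0.25):
t=0.250: state=(1.361, 3.599)
t=0.500: state=(0.898, 3.347)
t=0.750: state=(0.633, 2.911)
t=1.000: state=(0.487, 2.438)
t=1.250: state=(0.407, 2.000)
t=1.500: state=(0.367, 1.623)
t=1.750: state=(0.353, 1.311)
t=2.000: state=(0.358, 1.058)
t=2.250: state=(0.379, 0.856)
t=2.500: state=(0.414, 0.696)
t=2.750: state=(0.464, 0.570)
t=3.000: state=(0.532, 0.473)
t=3.250: state=(0.619, 0.397)
t=3.500: state=(0.729, 0.340)
t=3.750: state=(0.867, 0.299)
t=4.000: state=(1.038, 0.269)
t=4.250: state=(1.247, 0.252)
t=4.500: state=(1.502, 0.246)
t=4.750: state=(1.809, 0.254)
t=5.000: state=(2.172, 0.278)
t=5.250: state=(2.591, 0.329)
t=5.500: state=(3.051, 0.422)
t=5.750: state=(3.509, 0.590)
t=6.000: state=(3.867, 0.895)
t=6.250: state=(3.952, 1.418)
t=6.260: state=(3.947, 1.444)
compare at T: x=3.947, y=1.444

largest component: x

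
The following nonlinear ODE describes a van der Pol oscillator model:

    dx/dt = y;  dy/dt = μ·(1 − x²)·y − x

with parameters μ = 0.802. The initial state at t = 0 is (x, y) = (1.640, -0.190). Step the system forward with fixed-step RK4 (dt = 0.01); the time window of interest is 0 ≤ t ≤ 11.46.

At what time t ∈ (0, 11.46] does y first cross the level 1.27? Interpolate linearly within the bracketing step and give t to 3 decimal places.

t = 4.273

t=0.000: state=(1.640, -0.190)
step 1 (dt=0.01): k1=(-0.190, -1.383), k2=(-0.197, -1.373), k3=(-0.197, -1.373), k4=(-0.204, -1.363); state += dt/6·(k1+2k2+2k3+k4)
t=0.010: state=(1.638, -0.204)
t=0.020: state=(1.636, -0.217)
t=0.030: state=(1.634, -0.231)
continuing one RK4 step at a time; state shown every 50 steps (Δt=0.5):
t=0.500: state=(1.404, -0.711)
t=1.000: state=(0.940, -1.161)
t=1.500: state=(0.204, -1.831)
t=2.000: state=(-0.885, -2.359)
t=2.500: state=(-1.800, -1.018)
t=3.000: state=(-1.946, 0.238)
t=3.500: state=(-1.697, 0.695)
t=4.000: state=(-1.270, 1.026)
t=4.270: state=(-0.962, 1.267)
next step: t=4.280: state=(-0.949, 1.277) — y has crossed 1.27
linear interpolation between t=4.270 (1.26656) and t=4.280 (1.27700) → t≈4.273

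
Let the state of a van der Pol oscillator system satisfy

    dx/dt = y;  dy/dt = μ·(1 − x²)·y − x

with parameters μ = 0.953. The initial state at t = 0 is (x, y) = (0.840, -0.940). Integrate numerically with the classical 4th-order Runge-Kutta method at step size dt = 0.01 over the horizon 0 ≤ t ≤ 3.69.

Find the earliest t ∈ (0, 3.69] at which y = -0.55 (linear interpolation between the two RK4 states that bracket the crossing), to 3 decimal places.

t = 1.645

t=0.000: state=(0.840, -0.940)
step 1 (dt=0.01): k1=(-0.940, -1.104), k2=(-0.946, -1.108), k3=(-0.946, -1.108), k4=(-0.951, -1.112); state += dt/6·(k1+2k2+2k3+k4)
t=0.010: state=(0.831, -0.951)
t=0.020: state=(0.821, -0.962)
t=0.030: state=(0.811, -0.973)
continuing one RK4 step at a time; state shown every 20 steps (Δt=0.2):
t=0.200: state=(0.629, -1.180)
t=0.400: state=(0.365, -1.468)
t=0.600: state=(0.038, -1.805)
t=0.800: state=(-0.357, -2.137)
t=1.000: state=(-0.805, -2.297)
t=1.200: state=(-1.249, -2.060)
t=1.400: state=(-1.602, -1.423)
t=1.600: state=(-1.812, -0.695)
t=1.640: state=(-1.837, -0.566)
next step: t=1.650: state=(-1.843, -0.535) — y has crossed -0.55
linear interpolation between t=1.640 (-0.56562) and t=1.650 (-0.53472) → t≈1.645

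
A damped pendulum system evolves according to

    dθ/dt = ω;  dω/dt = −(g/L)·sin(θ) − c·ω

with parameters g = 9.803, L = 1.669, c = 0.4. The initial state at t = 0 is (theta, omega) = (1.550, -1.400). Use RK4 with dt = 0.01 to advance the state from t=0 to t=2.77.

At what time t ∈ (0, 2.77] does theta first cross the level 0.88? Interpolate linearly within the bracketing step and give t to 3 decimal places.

t = 0.310

t=0.000: state=(1.550, -1.400)
step 1 (dt=0.01): k1=(-1.400, -5.312), k2=(-1.427, -5.301), k3=(-1.427, -5.301), k4=(-1.453, -5.289); state += dt/6·(k1+2k2+2k3+k4)
t=0.010: state=(1.536, -1.453)
t=0.020: state=(1.521, -1.506)
t=0.030: state=(1.506, -1.558)
continuing one RK4 step at a time; state shown every 10 steps (Δt=0.1):
t=0.100: state=(1.384, -1.917)
t=0.200: state=(1.168, -2.393)
t=0.300: state=(0.908, -2.794)
next step: t=0.310: state=(0.880, -2.828) — theta has crossed 0.88
linear interpolation between t=0.300 (0.90782) and t=0.310 (0.87971) → t≈0.310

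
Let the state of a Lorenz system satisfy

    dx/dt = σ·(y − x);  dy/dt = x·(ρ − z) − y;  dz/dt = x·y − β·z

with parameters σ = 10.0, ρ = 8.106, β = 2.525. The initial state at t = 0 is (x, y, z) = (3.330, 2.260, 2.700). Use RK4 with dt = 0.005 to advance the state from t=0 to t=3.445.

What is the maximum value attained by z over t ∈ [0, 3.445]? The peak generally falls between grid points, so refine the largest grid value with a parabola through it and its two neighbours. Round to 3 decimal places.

t=0.000: state=(3.330, 2.260, 2.700)
step 1 (dt=0.005): k1=(-10.700, 15.742, 0.708), k2=(-10.039, 15.552, 0.773), k3=(-10.060, 15.561, 0.775), k4=(-9.419, 15.380, 0.840); state += dt/6·(k1+2k2+2k3+k4)
t=0.005: state=(3.280, 2.338, 2.704)
t=0.010: state=(3.236, 2.414, 2.708)
t=0.015: state=(3.197, 2.488, 2.714)
continuing one RK4 step at a time; state shown every 40 steps (Δt=0.2):
t=0.200: state=(3.931, 4.910, 3.616)
t=0.400: state=(5.908, 6.574, 7.012)
t=0.600: state=(5.593, 4.690, 9.707)
t=0.800: state=(3.635, 2.866, 8.398)
t=1.000: state=(2.837, 2.769, 6.385)
t=1.200: state=(3.173, 3.540, 5.307)
t=1.400: state=(4.157, 4.719, 5.626)
t=1.600: state=(5.065, 5.303, 7.202)
t=1.800: state=(4.895, 4.531, 8.307)
t=2.000: state=(4.043, 3.664, 7.813)
t=2.200: state=(3.605, 3.556, 6.803)
t=2.400: state=(3.790, 3.999, 6.273)
t=2.600: state=(4.302, 4.562, 6.542)
t=2.800: state=(4.650, 4.704, 7.282)
t=3.000: state=(4.501, 4.325, 7.668)
t=3.200: state=(4.122, 3.959, 7.396)
t=3.400: state=(3.945, 3.938, 6.924)
t=3.445: state=(3.950, 3.977, 6.844)
largest grid value and its neighbours: z(0.610)=9.71785, z(0.615)=9.71896, z(0.620)=9.71718
parabola through these three points peaks at t≈0.614 with z≈9.71898

max z = 9.719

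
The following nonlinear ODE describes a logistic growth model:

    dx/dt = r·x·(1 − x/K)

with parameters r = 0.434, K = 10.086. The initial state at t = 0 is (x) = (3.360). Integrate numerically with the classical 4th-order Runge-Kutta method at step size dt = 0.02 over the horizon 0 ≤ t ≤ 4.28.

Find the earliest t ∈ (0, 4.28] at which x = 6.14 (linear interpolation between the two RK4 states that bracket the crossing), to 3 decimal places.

t=0.000: state=(3.360)
step 1 (dt=0.02): k1=(0.972), k2=(0.974), k3=(0.974), k4=(0.975); state += dt/6·(k1+2k2+2k3+k4)
t=0.020: state=(3.379)
t=0.040: state=(3.399)
t=0.060: state=(3.419)
continuing one RK4 step at a time; state shown every 10 steps (Δt=0.2):
t=0.200: state=(3.557)
t=0.400: state=(3.760)
t=0.600: state=(3.966)
t=0.800: state=(4.177)
t=1.000: state=(4.391)
t=1.200: state=(4.607)
t=1.400: state=(4.825)
t=1.600: state=(5.044)
t=1.800: state=(5.263)
t=2.000: state=(5.481)
t=2.200: state=(5.697)
t=2.400: state=(5.911)
t=2.600: state=(6.121)
next step: t=2.620: state=(6.142) — x has crossed 6.14
linear interpolation between t=2.600 (6.12134) and t=2.620 (6.14221) → t≈2.618

t = 2.618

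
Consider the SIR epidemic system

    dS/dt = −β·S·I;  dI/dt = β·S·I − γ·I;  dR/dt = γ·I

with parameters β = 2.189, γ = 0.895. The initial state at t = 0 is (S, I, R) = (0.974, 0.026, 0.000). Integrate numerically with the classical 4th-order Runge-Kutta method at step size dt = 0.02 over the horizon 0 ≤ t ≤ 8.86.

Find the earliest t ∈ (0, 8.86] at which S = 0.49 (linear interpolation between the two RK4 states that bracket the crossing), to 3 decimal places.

t=0.000: state=(0.974, 0.026, 0.000)
step 1 (dt=0.02): k1=(-0.055, 0.032, 0.023), k2=(-0.056, 0.033, 0.024), k3=(-0.056, 0.033, 0.024), k4=(-0.057, 0.033, 0.024); state += dt/6·(k1+2k2+2k3+k4)
t=0.020: state=(0.973, 0.027, 0.000)
t=0.040: state=(0.972, 0.027, 0.001)
t=0.060: state=(0.971, 0.028, 0.001)
continuing one RK4 step at a time; state shown every 25 steps (Δt=0.5):
t=0.500: state=(0.937, 0.047, 0.016)
t=1.000: state=(0.874, 0.082, 0.044)
t=1.500: state=(0.779, 0.130, 0.091)
t=2.000: state=(0.657, 0.182, 0.161)
t=2.500: state=(0.525, 0.222, 0.252)
t=2.640: state=(0.490, 0.229, 0.281)
next step: t=2.660: state=(0.485, 0.230, 0.285) — S has crossed 0.49
linear interpolation between t=2.640 (0.49031) and t=2.660 (0.48541) → t≈2.641

t = 2.641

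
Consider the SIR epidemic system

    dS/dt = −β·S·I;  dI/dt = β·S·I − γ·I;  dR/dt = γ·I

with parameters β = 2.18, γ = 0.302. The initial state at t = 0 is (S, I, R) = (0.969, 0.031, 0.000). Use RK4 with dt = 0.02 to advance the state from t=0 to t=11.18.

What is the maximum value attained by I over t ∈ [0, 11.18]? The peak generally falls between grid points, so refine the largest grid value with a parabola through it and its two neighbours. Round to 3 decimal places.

t=0.000: state=(0.969, 0.031, 0.000)
step 1 (dt=0.02): k1=(-0.065, 0.056, 0.009), k2=(-0.067, 0.057, 0.010), k3=(-0.067, 0.057, 0.010), k4=(-0.068, 0.058, 0.010); state += dt/6·(k1+2k2+2k3+k4)
t=0.020: state=(0.968, 0.032, 0.000)
t=0.040: state=(0.966, 0.033, 0.000)
t=0.060: state=(0.965, 0.035, 0.001)
continuing one RK4 step at a time; state shown every 25 steps (Δt=0.5):
t=0.500: state=(0.918, 0.075, 0.008)
t=1.000: state=(0.809, 0.166, 0.025)
t=1.500: state=(0.626, 0.314, 0.061)
t=2.000: state=(0.406, 0.473, 0.120)
t=2.500: state=(0.228, 0.571, 0.200)
t=3.000: state=(0.120, 0.591, 0.289)
t=3.500: state=(0.064, 0.560, 0.376)
t=4.000: state=(0.036, 0.507, 0.457)
t=4.500: state=(0.021, 0.450, 0.529)
t=5.000: state=(0.013, 0.394, 0.593)
t=5.500: state=(0.009, 0.343, 0.648)
t=6.000: state=(0.006, 0.297, 0.697)
t=6.500: state=(0.005, 0.257, 0.738)
t=7.000: state=(0.004, 0.222, 0.774)
t=7.500: state=(0.003, 0.192, 0.806)
t=8.000: state=(0.002, 0.165, 0.832)
t=8.500: state=(0.002, 0.142, 0.856)
t=9.000: state=(0.002, 0.123, 0.876)
t=9.500: state=(0.002, 0.106, 0.893)
t=10.000: state=(0.001, 0.091, 0.908)
t=10.500: state=(0.001, 0.078, 0.920)
t=11.000: state=(0.001, 0.067, 0.931)
t=11.180: state=(0.001, 0.064, 0.935)
largest grid value and its neighbours: I(2.880)=0.59199, I(2.900)=0.59199, I(2.920)=0.59190
parabola through these three points peaks at t≈2.891 with I≈0.59200

max I = 0.592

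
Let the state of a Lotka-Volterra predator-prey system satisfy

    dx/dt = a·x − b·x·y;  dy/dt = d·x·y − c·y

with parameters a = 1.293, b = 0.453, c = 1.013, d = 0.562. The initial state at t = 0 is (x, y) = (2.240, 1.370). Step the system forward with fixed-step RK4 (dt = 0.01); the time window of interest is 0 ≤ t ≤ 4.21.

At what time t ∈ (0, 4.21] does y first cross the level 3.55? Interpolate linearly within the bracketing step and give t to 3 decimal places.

t = 1.289

t=0.000: state=(2.240, 1.370)
step 1 (dt=0.01): k1=(1.506, 0.337), k2=(1.510, 0.343), k3=(1.509, 0.343), k4=(1.513, 0.349); state += dt/6·(k1+2k2+2k3+k4)
t=0.010: state=(2.255, 1.373)
t=0.020: state=(2.270, 1.377)
t=0.030: state=(2.285, 1.381)
continuing one RK4 step at a time; state shown every 20 steps (Δt=0.2):
t=0.200: state=(2.553, 1.464)
t=0.400: state=(2.876, 1.622)
t=0.600: state=(3.183, 1.863)
t=0.800: state=(3.431, 2.208)
t=1.000: state=(3.565, 2.675)
t=1.200: state=(3.532, 3.261)
t=1.280: state=(3.464, 3.520)
next step: t=1.290: state=(3.453, 3.552) — y has crossed 3.55
linear interpolation between t=1.280 (3.51958) and t=1.290 (3.55249) → t≈1.289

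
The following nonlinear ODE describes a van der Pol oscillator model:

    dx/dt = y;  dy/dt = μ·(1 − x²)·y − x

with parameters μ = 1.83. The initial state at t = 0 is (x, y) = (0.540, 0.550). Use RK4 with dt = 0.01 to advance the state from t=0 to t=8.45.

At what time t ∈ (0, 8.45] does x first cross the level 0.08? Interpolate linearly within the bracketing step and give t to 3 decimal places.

t = 2.302

t=0.000: state=(0.540, 0.550)
step 1 (dt=0.01): k1=(0.550, 0.173), k2=(0.551, 0.168), k3=(0.551, 0.168), k4=(0.552, 0.164); state += dt/6·(k1+2k2+2k3+k4)
t=0.010: state=(0.546, 0.552)
t=0.020: state=(0.551, 0.553)
t=0.030: state=(0.557, 0.555)
continuing one RK4 step at a time; state shown every 50 steps (Δt=0.5):
t=0.500: state=(0.812, 0.478)
t=1.000: state=(0.961, 0.084)
t=1.500: state=(0.882, -0.409)
t=2.000: state=(0.524, -1.099)
t=2.300: state=(0.084, -1.913)
next step: t=2.310: state=(0.065, -1.949) — x has crossed 0.08
linear interpolation between t=2.300 (0.08394) and t=2.310 (0.06463) → t≈2.302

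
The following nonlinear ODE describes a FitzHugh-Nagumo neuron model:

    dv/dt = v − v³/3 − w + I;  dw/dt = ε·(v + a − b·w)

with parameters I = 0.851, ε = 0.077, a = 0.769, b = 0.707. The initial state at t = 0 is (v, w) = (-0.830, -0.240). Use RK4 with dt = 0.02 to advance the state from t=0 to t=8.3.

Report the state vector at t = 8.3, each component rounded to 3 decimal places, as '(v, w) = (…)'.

(v, w) = (1.699, 0.987)

t=0.000: state=(-0.830, -0.240)
step 1 (dt=0.02): k1=(0.452, 0.008), k2=(0.453, 0.009), k3=(0.453, 0.009), k4=(0.454, 0.009); state += dt/6·(k1+2k2+2k3+k4)
t=0.020: state=(-0.821, -0.240)
t=0.040: state=(-0.812, -0.240)
t=0.060: state=(-0.803, -0.239)
continuing one RK4 step at a time; state shown every 25 steps (Δt=0.5):
t=0.500: state=(-0.580, -0.231)
t=1.000: state=(-0.239, -0.212)
t=1.500: state=(0.287, -0.177)
t=2.000: state=(1.051, -0.118)
t=2.500: state=(1.722, -0.032)
t=3.000: state=(1.971, 0.070)
t=3.500: state=(2.007, 0.173)
t=4.000: state=(1.988, 0.273)
t=4.500: state=(1.958, 0.370)
t=5.000: state=(1.925, 0.463)
t=5.500: state=(1.892, 0.553)
t=6.000: state=(1.858, 0.638)
t=6.500: state=(1.824, 0.720)
t=7.000: state=(1.790, 0.799)
t=7.500: state=(1.755, 0.874)
t=8.000: state=(1.720, 0.945)
t=8.300: state=(1.699, 0.987)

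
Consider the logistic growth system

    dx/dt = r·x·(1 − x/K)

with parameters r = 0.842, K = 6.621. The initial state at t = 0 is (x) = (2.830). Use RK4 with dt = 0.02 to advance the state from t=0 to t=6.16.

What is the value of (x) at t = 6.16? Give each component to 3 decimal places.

t=0.000: state=(2.830)
step 1 (dt=0.02): k1=(1.364), k2=(1.366), k3=(1.366), k4=(1.368); state += dt/6·(k1+2k2+2k3+k4)
t=0.020: state=(2.857)
t=0.040: state=(2.885)
t=0.060: state=(2.912)
continuing one RK4 step at a time; state shown every 10 steps (Δt=0.2):
t=0.200: state=(3.106)
t=0.400: state=(3.384)
t=0.600: state=(3.661)
t=0.800: state=(3.934)
t=1.000: state=(4.198)
t=1.200: state=(4.450)
t=1.400: state=(4.689)
t=1.600: state=(4.911)
t=1.800: state=(5.116)
t=2.000: state=(5.302)
t=2.200: state=(5.471)
t=2.400: state=(5.623)
t=2.600: state=(5.757)
t=2.800: state=(5.876)
t=3.000: state=(5.980)
t=3.200: state=(6.071)
t=3.400: state=(6.150)
t=3.600: state=(6.219)
t=3.800: state=(6.278)
t=4.000: state=(6.329)
t=4.200: state=(6.372)
t=4.400: state=(6.410)
t=4.600: state=(6.442)
t=4.800: state=(6.469)
t=5.000: state=(6.492)
t=5.200: state=(6.512)
t=5.400: state=(6.528)
t=5.600: state=(6.542)
t=5.800: state=(6.555)
t=6.000: state=(6.565)
t=6.160: state=(6.572)

(x) = (6.572)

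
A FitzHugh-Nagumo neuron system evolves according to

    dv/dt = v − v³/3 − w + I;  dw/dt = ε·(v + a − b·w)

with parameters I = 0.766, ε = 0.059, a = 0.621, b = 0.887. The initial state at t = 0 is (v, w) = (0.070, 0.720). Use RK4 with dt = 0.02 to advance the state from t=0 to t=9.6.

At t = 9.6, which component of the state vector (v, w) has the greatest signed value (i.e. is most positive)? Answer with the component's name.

largest component: v

t=0.000: state=(0.070, 0.720)
step 1 (dt=0.02): k1=(0.116, 0.003), k2=(0.117, 0.003), k3=(0.117, 0.003), k4=(0.118, 0.003); state += dt/6·(k1+2k2+2k3+k4)
t=0.020: state=(0.072, 0.720)
t=0.040: state=(0.075, 0.720)
t=0.060: state=(0.077, 0.720)
continuing one RK4 step at a time; state shown every 25 steps (Δt=0.5):
t=0.500: state=(0.144, 0.723)
t=1.000: state=(0.263, 0.728)
t=1.500: state=(0.447, 0.737)
t=2.000: state=(0.711, 0.753)
t=2.500: state=(1.033, 0.777)
t=3.000: state=(1.330, 0.810)
t=3.500: state=(1.521, 0.849)
t=4.000: state=(1.608, 0.890)
t=4.500: state=(1.633, 0.933)
t=5.000: state=(1.630, 0.974)
t=5.500: state=(1.615, 1.015)
t=6.000: state=(1.594, 1.053)
t=6.500: state=(1.572, 1.090)
t=7.000: state=(1.548, 1.125)
t=7.500: state=(1.524, 1.159)
t=8.000: state=(1.499, 1.191)
t=8.500: state=(1.474, 1.222)
t=9.000: state=(1.449, 1.251)
t=9.500: state=(1.424, 1.279)
t=9.600: state=(1.419, 1.284)
compare at T: v=1.419, w=1.284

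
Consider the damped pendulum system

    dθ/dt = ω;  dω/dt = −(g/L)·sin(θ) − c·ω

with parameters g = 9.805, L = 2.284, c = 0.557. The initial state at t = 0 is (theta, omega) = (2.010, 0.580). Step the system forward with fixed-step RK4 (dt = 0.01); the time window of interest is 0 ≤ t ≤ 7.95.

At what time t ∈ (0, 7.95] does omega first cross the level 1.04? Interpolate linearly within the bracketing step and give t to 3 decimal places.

t = 2.341

t=0.000: state=(2.010, 0.580)
step 1 (dt=0.01): k1=(0.580, -4.209), k2=(0.559, -4.191), k3=(0.559, -4.192), k4=(0.538, -4.175); state += dt/6·(k1+2k2+2k3+k4)
t=0.010: state=(2.016, 0.538)
t=0.020: state=(2.021, 0.496)
t=0.030: state=(2.026, 0.455)
continuing one RK4 step at a time; state shown every 50 steps (Δt=0.5):
t=0.500: state=(1.823, -1.270)
t=1.000: state=(0.792, -2.705)
t=1.500: state=(-0.536, -2.173)
t=2.000: state=(-1.129, -0.163)
t=2.340: state=(-0.971, 1.038)
next step: t=2.350: state=(-0.960, 1.067) — omega has crossed 1.04
linear interpolation between t=2.340 (1.03770) and t=2.350 (1.06715) → t≈2.341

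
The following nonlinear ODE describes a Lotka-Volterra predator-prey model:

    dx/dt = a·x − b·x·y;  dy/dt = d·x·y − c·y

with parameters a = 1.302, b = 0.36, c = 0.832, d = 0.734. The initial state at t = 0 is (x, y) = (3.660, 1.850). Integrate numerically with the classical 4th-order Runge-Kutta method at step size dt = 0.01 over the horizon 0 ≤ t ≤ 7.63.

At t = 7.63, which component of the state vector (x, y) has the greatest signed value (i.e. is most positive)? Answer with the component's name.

largest component: y

t=0.000: state=(3.660, 1.850)
step 1 (dt=0.01): k1=(2.328, 3.431), k2=(2.312, 3.478), k3=(2.312, 3.479), k4=(2.296, 3.527); state += dt/6·(k1+2k2+2k3+k4)
t=0.010: state=(3.683, 1.885)
t=0.020: state=(3.706, 1.921)
t=0.030: state=(3.728, 1.957)
continuing one RK4 step at a time; state shown every 25 steps (Δt=0.25):
t=0.250: state=(4.085, 3.076)
t=0.500: state=(3.916, 5.269)
t=0.750: state=(2.969, 8.128)
t=1.000: state=(1.782, 10.184)
t=1.250: state=(0.959, 10.562)
t=1.500: state=(0.529, 9.788)
t=1.750: state=(0.320, 8.573)
t=2.000: state=(0.217, 7.307)
t=2.250: state=(0.164, 6.143)
t=2.500: state=(0.137, 5.128)
t=2.750: state=(0.124, 4.265)
t=3.000: state=(0.121, 3.543)
t=3.250: state=(0.126, 2.943)
t=3.500: state=(0.137, 2.448)
t=3.750: state=(0.155, 2.042)
t=4.000: state=(0.181, 1.710)
t=4.250: state=(0.218, 1.441)
t=4.500: state=(0.267, 1.223)
t=4.750: state=(0.334, 1.049)
t=5.000: state=(0.424, 0.913)
t=5.250: state=(0.543, 0.810)
t=5.500: state=(0.702, 0.737)
t=5.750: state=(0.912, 0.694)
t=6.000: state=(1.187, 0.682)
t=6.250: state=(1.544, 0.711)
t=6.500: state=(1.999, 0.798)
t=6.750: state=(2.557, 0.983)
t=7.000: state=(3.194, 1.352)
t=7.250: state=(3.802, 2.091)
t=7.500: state=(4.115, 3.537)
t=7.630: state=(4.025, 4.689)
compare at T: x=4.025, y=4.689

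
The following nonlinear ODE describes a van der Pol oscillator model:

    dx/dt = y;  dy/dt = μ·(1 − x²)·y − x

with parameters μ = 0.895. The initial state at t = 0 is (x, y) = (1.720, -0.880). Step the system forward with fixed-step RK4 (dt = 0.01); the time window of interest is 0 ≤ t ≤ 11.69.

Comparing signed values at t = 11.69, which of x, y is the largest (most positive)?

t=0.000: state=(1.720, -0.880)
step 1 (dt=0.01): k1=(-0.880, -0.178), k2=(-0.881, -0.184), k3=(-0.881, -0.183), k4=(-0.882, -0.189); state += dt/6·(k1+2k2+2k3+k4)
t=0.010: state=(1.711, -0.882)
t=0.020: state=(1.702, -0.884)
t=0.030: state=(1.694, -0.886)
continuing one RK4 step at a time; state shown every 50 steps (Δt=0.5):
t=0.500: state=(1.236, -1.102)
t=1.000: state=(0.564, -1.655)
t=1.500: state=(-0.489, -2.547)
t=2.000: state=(-1.677, -1.679)
t=2.500: state=(-2.025, 0.043)
t=3.000: state=(-1.844, 0.576)
t=3.500: state=(-1.488, 0.846)
t=4.000: state=(-0.981, 1.223)
t=4.500: state=(-0.206, 1.949)
t=5.000: state=(0.972, 2.549)
t=5.500: state=(1.894, 0.867)
t=6.000: state=(1.973, -0.316)
t=6.500: state=(1.711, -0.682)
t=7.000: state=(1.301, -0.971)
t=7.500: state=(0.706, -1.464)
t=8.000: state=(-0.232, -2.331)
t=8.500: state=(-1.455, -2.085)
t=9.000: state=(-1.998, -0.206)
t=9.500: state=(-1.887, 0.503)
t=10.000: state=(-1.560, 0.791)
t=10.500: state=(-1.086, 1.134)
t=11.000: state=(-0.375, 1.783)
t=11.500: state=(0.739, 2.570)
t=11.690: state=(1.219, 2.393)
compare at T: x=1.219, y=2.393

largest component: y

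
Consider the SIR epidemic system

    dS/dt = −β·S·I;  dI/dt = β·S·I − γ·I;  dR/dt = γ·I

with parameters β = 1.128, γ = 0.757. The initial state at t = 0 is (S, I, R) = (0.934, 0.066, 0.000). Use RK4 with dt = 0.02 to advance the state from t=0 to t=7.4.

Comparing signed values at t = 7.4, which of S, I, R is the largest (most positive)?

largest component: R

t=0.000: state=(0.934, 0.066, 0.000)
step 1 (dt=0.02): k1=(-0.070, 0.020, 0.050), k2=(-0.070, 0.020, 0.050), k3=(-0.070, 0.020, 0.050), k4=(-0.070, 0.020, 0.050); state += dt/6·(k1+2k2+2k3+k4)
t=0.020: state=(0.933, 0.066, 0.001)
t=0.040: state=(0.931, 0.067, 0.002)
t=0.060: state=(0.930, 0.067, 0.003)
continuing one RK4 step at a time; state shown every 25 steps (Δt=0.5):
t=0.500: state=(0.897, 0.076, 0.027)
t=1.000: state=(0.858, 0.085, 0.057)
t=1.500: state=(0.815, 0.093, 0.091)
t=2.000: state=(0.772, 0.100, 0.128)
t=2.500: state=(0.729, 0.105, 0.167)
t=3.000: state=(0.686, 0.107, 0.207)
t=3.500: state=(0.646, 0.107, 0.247)
t=4.000: state=(0.609, 0.104, 0.287)
t=4.500: state=(0.575, 0.099, 0.326)
t=5.000: state=(0.544, 0.093, 0.362)
t=5.500: state=(0.517, 0.086, 0.396)
t=6.000: state=(0.494, 0.079, 0.428)
t=6.500: state=(0.474, 0.071, 0.456)
t=7.000: state=(0.456, 0.063, 0.481)
t=7.400: state=(0.444, 0.057, 0.499)
compare at T: S=0.444, I=0.057, R=0.499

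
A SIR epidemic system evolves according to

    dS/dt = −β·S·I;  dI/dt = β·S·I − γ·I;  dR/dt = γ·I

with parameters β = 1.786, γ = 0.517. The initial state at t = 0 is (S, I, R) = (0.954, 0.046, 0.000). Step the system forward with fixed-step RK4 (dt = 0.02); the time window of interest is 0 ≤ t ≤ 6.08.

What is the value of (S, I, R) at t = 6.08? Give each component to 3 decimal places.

t=0.000: state=(0.954, 0.046, 0.000)
step 1 (dt=0.02): k1=(-0.078, 0.055, 0.024), k2=(-0.079, 0.055, 0.024), k3=(-0.079, 0.055, 0.024), k4=(-0.080, 0.056, 0.024); state += dt/6·(k1+2k2+2k3+k4)
t=0.020: state=(0.952, 0.047, 0.000)
t=0.040: state=(0.951, 0.048, 0.001)
t=0.060: state=(0.949, 0.049, 0.001)
continuing one RK4 step at a time; state shown every 10 steps (Δt=0.2):
t=0.200: state=(0.936, 0.058, 0.005)
t=0.400: state=(0.915, 0.073, 0.012)
t=0.600: state=(0.889, 0.091, 0.021)
t=0.800: state=(0.857, 0.112, 0.031)
t=1.000: state=(0.820, 0.136, 0.044)
t=1.200: state=(0.777, 0.163, 0.059)
t=1.400: state=(0.729, 0.193, 0.078)
t=1.600: state=(0.677, 0.224, 0.099)
t=1.800: state=(0.622, 0.254, 0.124)
t=2.000: state=(0.565, 0.283, 0.152)
t=2.200: state=(0.508, 0.310, 0.182)
t=2.400: state=(0.453, 0.331, 0.216)
t=2.600: state=(0.401, 0.348, 0.251)
t=2.800: state=(0.353, 0.359, 0.287)
t=3.000: state=(0.311, 0.365, 0.325)
t=3.200: state=(0.273, 0.365, 0.363)
t=3.400: state=(0.239, 0.360, 0.400)
t=3.600: state=(0.211, 0.352, 0.437)
t=3.800: state=(0.186, 0.341, 0.473)
t=4.000: state=(0.165, 0.327, 0.507)
t=4.200: state=(0.147, 0.312, 0.541)
t=4.400: state=(0.132, 0.296, 0.572)
t=4.600: state=(0.119, 0.279, 0.602)
t=4.800: state=(0.108, 0.262, 0.630)
t=5.000: state=(0.099, 0.245, 0.656)
t=5.200: state=(0.091, 0.229, 0.680)
t=5.400: state=(0.084, 0.213, 0.703)
t=5.600: state=(0.078, 0.198, 0.724)
t=5.800: state=(0.073, 0.183, 0.744)
t=6.000: state=(0.069, 0.169, 0.762)
t=6.080: state=(0.067, 0.164, 0.769)

(S, I, R) = (0.067, 0.164, 0.769)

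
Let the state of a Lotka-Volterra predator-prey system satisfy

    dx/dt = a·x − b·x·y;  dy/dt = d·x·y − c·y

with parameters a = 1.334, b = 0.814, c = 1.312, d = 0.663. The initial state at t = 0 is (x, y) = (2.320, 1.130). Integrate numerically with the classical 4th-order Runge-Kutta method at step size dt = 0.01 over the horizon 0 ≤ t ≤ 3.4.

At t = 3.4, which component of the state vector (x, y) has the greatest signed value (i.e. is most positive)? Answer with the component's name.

t=0.000: state=(2.320, 1.130)
step 1 (dt=0.01): k1=(0.961, 0.256), k2=(0.960, 0.259), k3=(0.960, 0.259), k4=(0.960, 0.263); state += dt/6·(k1+2k2+2k3+k4)
t=0.010: state=(2.330, 1.133)
t=0.020: state=(2.339, 1.135)
t=0.030: state=(2.349, 1.138)
continuing one RK4 step at a time; state shown every 20 steps (Δt=0.2):
t=0.200: state=(2.508, 1.197)
t=0.400: state=(2.674, 1.299)
t=0.600: state=(2.796, 1.437)
t=0.800: state=(2.850, 1.608)
t=1.000: state=(2.820, 1.803)
t=1.200: state=(2.701, 2.002)
t=1.400: state=(2.509, 2.177)
t=1.600: state=(2.273, 2.300)
t=1.800: state=(2.031, 2.353)
t=2.000: state=(1.809, 2.334)
t=2.200: state=(1.625, 2.253)
t=2.400: state=(1.484, 2.129)
t=2.600: state=(1.387, 1.980)
t=2.800: state=(1.329, 1.823)
t=3.000: state=(1.306, 1.669)
t=3.200: state=(1.315, 1.527)
t=3.400: state=(1.353, 1.401)
compare at T: x=1.353, y=1.401

largest component: y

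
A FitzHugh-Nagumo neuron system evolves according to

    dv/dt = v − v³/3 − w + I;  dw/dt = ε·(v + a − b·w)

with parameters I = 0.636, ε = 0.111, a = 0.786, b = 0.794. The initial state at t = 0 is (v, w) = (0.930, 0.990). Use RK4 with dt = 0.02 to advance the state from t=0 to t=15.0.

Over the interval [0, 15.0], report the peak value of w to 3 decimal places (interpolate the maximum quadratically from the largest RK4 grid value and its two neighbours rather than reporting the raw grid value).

max w = 1.553

t=0.000: state=(0.930, 0.990)
step 1 (dt=0.02): k1=(0.308, 0.103), k2=(0.307, 0.103), k3=(0.307, 0.103), k4=(0.307, 0.104); state += dt/6·(k1+2k2+2k3+k4)
t=0.020: state=(0.936, 0.992)
t=0.040: state=(0.942, 0.994)
t=0.060: state=(0.948, 0.996)
continuing one RK4 step at a time; state shown every 25 steps (Δt=0.5):
t=0.500: state=(1.072, 1.045)
t=1.000: state=(1.177, 1.103)
t=1.500: state=(1.238, 1.164)
t=2.000: state=(1.258, 1.225)
t=2.500: state=(1.247, 1.283)
t=3.000: state=(1.214, 1.337)
t=3.500: state=(1.165, 1.387)
t=4.000: state=(1.102, 1.431)
t=4.500: state=(1.025, 1.470)
t=5.000: state=(0.933, 1.502)
t=5.500: state=(0.819, 1.528)
t=6.000: state=(0.671, 1.545)
t=6.500: state=(0.470, 1.553)
t=7.000: state=(0.171, 1.546)
t=7.500: state=(-0.302, 1.520)
t=8.000: state=(-0.993, 1.462)
t=8.500: state=(-1.631, 1.369)
t=9.000: state=(-1.899, 1.255)
t=9.500: state=(-1.944, 1.139)
t=10.000: state=(-1.925, 1.028)
t=10.500: state=(-1.890, 0.922)
t=11.000: state=(-1.852, 0.824)
t=11.500: state=(-1.813, 0.731)
t=12.000: state=(-1.774, 0.645)
t=12.500: state=(-1.735, 0.565)
t=13.000: state=(-1.696, 0.490)
t=13.500: state=(-1.658, 0.420)
t=14.000: state=(-1.620, 0.356)
t=14.500: state=(-1.581, 0.296)
t=15.000: state=(-1.543, 0.242)
largest grid value and its neighbours: w(6.520)=1.55275, w(6.540)=1.55277, w(6.560)=1.55276
parabola through these three points peaks at t≈6.547 with w≈1.55277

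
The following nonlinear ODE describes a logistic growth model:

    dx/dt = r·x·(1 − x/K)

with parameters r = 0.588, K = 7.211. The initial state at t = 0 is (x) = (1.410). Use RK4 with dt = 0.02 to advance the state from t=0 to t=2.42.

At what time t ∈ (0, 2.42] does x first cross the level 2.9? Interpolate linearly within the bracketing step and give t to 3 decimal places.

t = 1.731

t=0.000: state=(1.410)
step 1 (dt=0.02): k1=(0.667), k2=(0.669), k3=(0.669), k4=(0.672); state += dt/6·(k1+2k2+2k3+k4)
t=0.020: state=(1.423)
t=0.040: state=(1.437)
t=0.060: state=(1.450)
continuing one RK4 step at a time; state shown every 5 steps (Δt=0.1):
t=0.100: state=(1.478)
t=0.200: state=(1.548)
t=0.300: state=(1.621)
t=0.400: state=(1.696)
t=0.500: state=(1.773)
t=0.600: state=(1.853)
t=0.700: state=(1.935)
t=0.800: state=(2.020)
t=0.900: state=(2.106)
t=1.000: state=(2.195)
t=1.100: state=(2.286)
t=1.200: state=(2.379)
t=1.300: state=(2.473)
t=1.400: state=(2.570)
t=1.500: state=(2.668)
t=1.600: state=(2.767)
t=1.700: state=(2.868)
t=1.720: state=(2.889)
next step: t=1.740: state=(2.909) — x has crossed 2.9
linear interpolation between t=1.720 (2.88853) and t=1.740 (2.90891) → t≈1.731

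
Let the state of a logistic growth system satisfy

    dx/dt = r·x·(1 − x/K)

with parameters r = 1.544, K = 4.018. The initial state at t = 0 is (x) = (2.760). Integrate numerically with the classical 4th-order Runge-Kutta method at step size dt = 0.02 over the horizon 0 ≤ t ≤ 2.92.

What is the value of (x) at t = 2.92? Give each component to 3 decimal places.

t=0.000: state=(2.760)
step 1 (dt=0.02): k1=(1.334), k2=(1.326), k3=(1.326), k4=(1.319); state += dt/6·(k1+2k2+2k3+k4)
t=0.020: state=(2.787)
t=0.040: state=(2.813)
t=0.060: state=(2.839)
continuing one RK4 step at a time; state shown every 5 steps (Δt=0.1):
t=0.100: state=(2.889)
t=0.200: state=(3.010)
t=0.300: state=(3.122)
t=0.400: state=(3.225)
t=0.500: state=(3.319)
t=0.600: state=(3.404)
t=0.700: state=(3.480)
t=0.800: state=(3.548)
t=0.900: state=(3.608)
t=1.000: state=(3.662)
t=1.100: state=(3.709)
t=1.200: state=(3.750)
t=1.300: state=(3.786)
t=1.400: state=(3.818)
t=1.500: state=(3.845)
t=1.600: state=(3.869)
t=1.700: state=(3.890)
t=1.800: state=(3.907)
t=1.900: state=(3.923)
t=2.000: state=(3.936)
t=2.100: state=(3.948)
t=2.200: state=(3.958)
t=2.300: state=(3.966)
t=2.400: state=(3.973)
t=2.500: state=(3.980)
t=2.600: state=(3.985)
t=2.700: state=(3.990)
t=2.800: state=(3.994)
t=2.900: state=(3.997)
t=2.920: state=(3.998)

(x) = (3.998)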